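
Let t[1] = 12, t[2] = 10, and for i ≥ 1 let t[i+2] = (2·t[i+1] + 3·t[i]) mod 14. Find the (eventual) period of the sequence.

6

t[1] = 12, t[2] = 10, t[3] = 0, t[4] = 2, t[5] = 4, t[6] = 0, t[7] = 12, t[8] = 10.
The sequence repeats with period 6.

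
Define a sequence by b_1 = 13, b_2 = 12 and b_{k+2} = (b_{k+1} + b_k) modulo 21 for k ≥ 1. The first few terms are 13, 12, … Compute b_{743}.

b_1 = 13,  b_2 = 12,  b_3 = 4,  b_4 = 16,  b_5 = 20,  b_6 = 15,  b_7 = 14,  b_8 = 8,  b_9 = 1,  b_{10} = 9,  b_{11} = 10,  b_{12} = 19,  b_{13} = 8,  b_{14} = 6,  b_{15} = 14,  b_{16} = 20,  b_{17} = 13,  b_{18} = 12.
Since (b_{17}, b_{18}) = (b_1, b_2) = (13, 12) (two consecutive terms determine the rest), the sequence is periodic with period 16.
So b_{743} = b_{1 + ((743-1) mod 16)} = b_7 = 14.

14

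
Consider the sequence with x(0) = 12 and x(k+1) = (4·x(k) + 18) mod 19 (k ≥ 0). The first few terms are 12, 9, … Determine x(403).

Computing terms: x(0) = 12; x(1) = 9; x(2) = 16; x(3) = 6; x(4) = 4; x(5) = 15; x(6) = 2; x(7) = 7; x(8) = 8; x(9) = 12.
The sequence repeats with period 9.
So x(403) = x(0 + ((403-0) mod 9)) = x(7) = 7.

7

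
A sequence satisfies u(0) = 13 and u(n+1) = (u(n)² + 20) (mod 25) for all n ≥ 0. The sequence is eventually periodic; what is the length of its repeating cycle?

4

Computing terms: u(0) = 13; u(1) = 14; u(2) = 16; u(3) = 1; u(4) = 21; u(5) = 11; u(6) = 16.
Since u(6) = u(2) = 16, the sequence is eventually periodic: after a pre-period of length 2 it cycles with period 4.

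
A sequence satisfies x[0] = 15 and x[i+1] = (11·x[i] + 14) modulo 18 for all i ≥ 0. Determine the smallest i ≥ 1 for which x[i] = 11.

3

Listing terms: x[0] = 15, x[1] = 17, x[2] = 3, x[3] = 11, x[4] = 9, x[5] = 5, x[6] = 15.
Since x[6] = x[0] = 15, the sequence is periodic with period 6.
The value 11 first appears (with i ≥ 1) at x[3].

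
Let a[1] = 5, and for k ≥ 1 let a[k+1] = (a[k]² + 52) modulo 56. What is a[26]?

We have a[1] = 5, a[2] = 21, a[3] = 45, a[4] = 5.
Since a[4] = a[1] = 5, the sequence is periodic with period 3.
So a[26] = a[1 + ((26-1) mod 3)] = a[2] = 21.

21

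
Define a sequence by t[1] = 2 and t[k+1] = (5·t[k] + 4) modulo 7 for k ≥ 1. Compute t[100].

3

Listing terms: t[1] = 2,  t[2] = 0,  t[3] = 4,  t[4] = 3,  t[5] = 5,  t[6] = 1,  t[7] = 2.
The sequence repeats with period 6.
(100 - 1) mod 6 = 3, so t[100] = t[4] = 3.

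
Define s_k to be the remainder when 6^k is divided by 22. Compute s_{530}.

s_0 = 1; s_1 = 6; s_2 = 14; s_3 = 18; s_4 = 20; s_5 = 10; s_6 = 16; s_7 = 8; s_8 = 4; s_9 = 2; s_{10} = 12; s_{11} = 6.
Since s_{11} = s_1 = 6, the sequence is eventually periodic: after a pre-period of length 1 it cycles with period 10.
For k ≥ 1, s_k depends only on (k - 1) mod 10. (530 - 1) mod 10 = 9, so s_{530} = s_{10} = 12.

12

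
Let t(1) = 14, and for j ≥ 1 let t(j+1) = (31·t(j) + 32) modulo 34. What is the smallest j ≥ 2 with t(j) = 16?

t(1) = 14; t(2) = 24; t(3) = 28; t(4) = 16; t(5) = 18; t(6) = 12; t(7) = 30; t(8) = 10; t(9) = 2; t(10) = 26; t(11) = 22; t(12) = 0; t(13) = 32; t(14) = 4; t(15) = 20; t(16) = 6; t(17) = 14.
Since t(17) = t(1) = 14, the sequence is periodic with period 16.
The value 16 first appears (with j ≥ 2) at t(4).

4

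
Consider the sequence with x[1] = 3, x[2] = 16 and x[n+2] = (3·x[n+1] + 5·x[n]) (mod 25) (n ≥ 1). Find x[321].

2

We have x[1] = 3, x[2] = 16, x[3] = 13, x[4] = 19, x[5] = 22, x[6] = 11, x[7] = 18, x[8] = 9, x[9] = 17, x[10] = 21, x[11] = 23, x[12] = 24, x[13] = 12, x[14] = 6, x[15] = 3, x[16] = 14, x[17] = 7, x[18] = 16, x[19] = 8, x[20] = 4, x[21] = 2, x[22] = 1, x[23] = 13, x[24] = 19.
Since (x[23], x[24]) = (x[3], x[4]) = (13, 19) (two consecutive terms determine the rest), the sequence is eventually periodic: after a pre-period of length 2 it cycles with period 20.
For n ≥ 3, x[n] depends only on (n - 3) mod 20. (321 - 3) mod 20 = 18, so x[321] = x[21] = 2.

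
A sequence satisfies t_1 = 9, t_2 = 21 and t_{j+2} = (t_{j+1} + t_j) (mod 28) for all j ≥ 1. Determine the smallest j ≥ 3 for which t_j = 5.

11

Listing terms: t_1 = 9,  t_2 = 21,  t_3 = 2,  t_4 = 23,  t_5 = 25,  t_6 = 20,  t_7 = 17,  t_8 = 9,  t_9 = 26,  t_{10} = 7,  t_{11} = 5,  t_{12} = 12,  t_{13} = 17,  t_{14} = 1,  t_{15} = 18,  t_{16} = 19,  t_{17} = 9,  t_{18} = 0,  t_{19} = 9,  t_{20} = 9,  t_{21} = 18,  t_{22} = 27,  t_{23} = 17,  t_{24} = 16,  t_{25} = 5,  t_{26} = 21,  t_{27} = 26,  t_{28} = 19,  t_{29} = 17,  t_{30} = 8,  t_{31} = 25,  t_{32} = 5,  t_{33} = 2,  t_{34} = 7,  t_{35} = 9,  t_{36} = 16,  t_{37} = 25,  t_{38} = 13,  t_{39} = 10,  t_{40} = 23,  t_{41} = 5,  t_{42} = 0,  t_{43} = 5,  t_{44} = 5,  t_{45} = 10,  t_{46} = 15,  t_{47} = 25,  t_{48} = 12,  t_{49} = 9,  t_{50} = 21.
Since (t_{49}, t_{50}) = (t_1, t_2) = (9, 21) (two consecutive terms determine the rest), the sequence is periodic with period 48.
The value 5 first appears (with j ≥ 3) at t_{11}.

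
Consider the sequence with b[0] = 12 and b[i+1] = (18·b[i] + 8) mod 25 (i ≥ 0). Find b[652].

b[0] = 12, b[1] = 24, b[2] = 15, b[3] = 3, b[4] = 12.
Since b[4] = b[0] = 12, the sequence is periodic with period 4.
So b[652] = b[0 + ((652-0) mod 4)] = b[0] = 12.

12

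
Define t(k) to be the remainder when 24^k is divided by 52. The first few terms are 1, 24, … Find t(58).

36

We have t(0) = 1, t(1) = 24, t(2) = 4, t(3) = 44, t(4) = 16, t(5) = 20, t(6) = 12, t(7) = 28, t(8) = 48, t(9) = 8, t(10) = 36, t(11) = 32, t(12) = 40, t(13) = 24.
Since t(13) = t(1) = 24, the sequence is eventually periodic: after a pre-period of length 1 it cycles with period 12.
For k ≥ 1, t(k) depends only on (k - 1) mod 12. (58 - 1) mod 12 = 9, so t(58) = t(10) = 36.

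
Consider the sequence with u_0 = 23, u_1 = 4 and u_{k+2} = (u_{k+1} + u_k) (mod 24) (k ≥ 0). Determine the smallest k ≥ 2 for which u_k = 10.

4

u_0 = 23; u_1 = 4; u_2 = 3; u_3 = 7; u_4 = 10; u_5 = 17; u_6 = 3; u_7 = 20; u_8 = 23; u_9 = 19; u_{10} = 18; u_{11} = 13; u_{12} = 7; u_{13} = 20; u_{14} = 3; u_{15} = 23; u_{16} = 2; u_{17} = 1; u_{18} = 3; u_{19} = 4; u_{20} = 7; u_{21} = 11; u_{22} = 18; u_{23} = 5; u_{24} = 23; u_{25} = 4.
Since (u_{24}, u_{25}) = (u_0, u_1) = (23, 4) (two consecutive terms determine the rest), the sequence is periodic with period 24.
The value 10 first appears (with k ≥ 2) at u_4.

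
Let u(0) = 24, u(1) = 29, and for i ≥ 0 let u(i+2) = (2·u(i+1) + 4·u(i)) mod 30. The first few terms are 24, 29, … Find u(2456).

24

Listing terms: u(0) = 24; u(1) = 29; u(2) = 4; u(3) = 4; u(4) = 24; u(5) = 4; u(6) = 14; u(7) = 14; u(8) = 24; u(9) = 14; u(10) = 4; u(11) = 4.
Since (u(10), u(11)) = (u(2), u(3)) = (4, 4) (two consecutive terms determine the rest), the sequence is eventually periodic: after a pre-period of length 2 it cycles with period 8.
For i ≥ 2, u(i) depends only on (i - 2) mod 8. (2456 - 2) mod 8 = 6, so u(2456) = u(8) = 24.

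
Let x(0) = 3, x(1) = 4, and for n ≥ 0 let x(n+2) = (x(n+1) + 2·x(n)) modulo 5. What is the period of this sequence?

4

Computing terms: x(0) = 3; x(1) = 4; x(2) = 0; x(3) = 3; x(4) = 3; x(5) = 4.
Since (x(4), x(5)) = (x(0), x(1)) = (3, 4) (two consecutive terms determine the rest), the sequence is periodic with period 4.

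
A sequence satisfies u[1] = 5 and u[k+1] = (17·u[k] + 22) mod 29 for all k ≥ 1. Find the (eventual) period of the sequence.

4

u[1] = 5,  u[2] = 20,  u[3] = 14,  u[4] = 28,  u[5] = 5.
The sequence repeats with period 4.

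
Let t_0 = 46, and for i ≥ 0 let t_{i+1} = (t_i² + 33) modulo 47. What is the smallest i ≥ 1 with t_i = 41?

3

Listing terms: t_0 = 46; t_1 = 34; t_2 = 14; t_3 = 41; t_4 = 22; t_5 = 0; t_6 = 33; t_7 = 41.
Since t_7 = t_3 = 41, the sequence is eventually periodic: after a pre-period of length 3 it cycles with period 4.
The value 41 first appears (with i ≥ 1) at t_3.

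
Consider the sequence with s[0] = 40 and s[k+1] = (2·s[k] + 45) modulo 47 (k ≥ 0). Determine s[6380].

0

s[0] = 40,  s[1] = 31,  s[2] = 13,  s[3] = 24,  s[4] = 46,  s[5] = 43,  s[6] = 37,  s[7] = 25,  s[8] = 1,  s[9] = 0,  s[10] = 45,  s[11] = 41,  s[12] = 33,  s[13] = 17,  s[14] = 32,  s[15] = 15,  s[16] = 28,  s[17] = 7,  s[18] = 12,  s[19] = 22,  s[20] = 42,  s[21] = 35,  s[22] = 21,  s[23] = 40.
The sequence repeats with period 23.
So s[6380] = s[0 + ((6380-0) mod 23)] = s[9] = 0.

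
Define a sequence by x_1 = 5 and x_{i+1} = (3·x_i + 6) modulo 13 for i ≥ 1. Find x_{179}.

Listing terms: x_1 = 5,  x_2 = 8,  x_3 = 4,  x_4 = 5.
The sequence repeats with period 3.
So x_{179} = x_{1 + ((179-1) mod 3)} = x_2 = 8.

8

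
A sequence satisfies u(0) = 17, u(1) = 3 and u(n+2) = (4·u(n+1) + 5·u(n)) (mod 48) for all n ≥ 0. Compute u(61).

3

Listing terms: u(0) = 17, u(1) = 3, u(2) = 1, u(3) = 19, u(4) = 33, u(5) = 35, u(6) = 17, u(7) = 3.
The sequence repeats with period 6.
So u(61) = u(0 + ((61-0) mod 6)) = u(1) = 3.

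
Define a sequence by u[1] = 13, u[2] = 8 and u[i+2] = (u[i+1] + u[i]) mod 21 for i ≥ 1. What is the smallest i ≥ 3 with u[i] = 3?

Computing terms: u[1] = 13, u[2] = 8, u[3] = 0, u[4] = 8, u[5] = 8, u[6] = 16, u[7] = 3, u[8] = 19, u[9] = 1, u[10] = 20, u[11] = 0, u[12] = 20, u[13] = 20, u[14] = 19, u[15] = 18, u[16] = 16, u[17] = 13, u[18] = 8.
Since (u[17], u[18]) = (u[1], u[2]) = (13, 8) (two consecutive terms determine the rest), the sequence is periodic with period 16.
The value 3 first appears (with i ≥ 3) at u[7].

7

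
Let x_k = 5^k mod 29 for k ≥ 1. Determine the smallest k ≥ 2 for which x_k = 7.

We have x_1 = 5; x_2 = 25; x_3 = 9; x_4 = 16; x_5 = 22; x_6 = 23; x_7 = 28; x_8 = 24; x_9 = 4; x_{10} = 20; x_{11} = 13; x_{12} = 7; x_{13} = 6; x_{14} = 1; x_{15} = 5.
The sequence repeats with period 14.
The value 7 first appears (with k ≥ 2) at x_{12}.

12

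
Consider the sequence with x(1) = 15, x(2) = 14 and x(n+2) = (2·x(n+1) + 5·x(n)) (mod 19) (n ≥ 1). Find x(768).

We have x(1) = 15, x(2) = 14, x(3) = 8, x(4) = 10, x(5) = 3, x(6) = 18, x(7) = 13, x(8) = 2, x(9) = 12, x(10) = 15, x(11) = 14.
The sequence repeats with period 9.
So x(768) = x(1 + ((768-1) mod 9)) = x(3) = 8.

8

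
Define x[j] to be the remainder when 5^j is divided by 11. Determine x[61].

Listing terms: x[1] = 5; x[2] = 3; x[3] = 4; x[4] = 9; x[5] = 1; x[6] = 5.
Since x[6] = x[1] = 5, the sequence is periodic with period 5.
So x[61] = x[1 + ((61-1) mod 5)] = x[1] = 5.

5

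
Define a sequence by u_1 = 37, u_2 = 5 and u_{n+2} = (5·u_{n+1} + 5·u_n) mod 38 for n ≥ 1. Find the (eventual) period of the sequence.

Computing terms: u_1 = 37, u_2 = 5, u_3 = 20, u_4 = 11, u_5 = 3, u_6 = 32, u_7 = 23, u_8 = 9, u_9 = 8, u_{10} = 9, u_{11} = 9, u_{12} = 14, u_{13} = 1, u_{14} = 37, u_{15} = 0, u_{16} = 33, u_{17} = 13, u_{18} = 2, u_{19} = 37, u_{20} = 5.
Since (u_{19}, u_{20}) = (u_1, u_2) = (37, 5) (two consecutive terms determine the rest), the sequence is periodic with period 18.

18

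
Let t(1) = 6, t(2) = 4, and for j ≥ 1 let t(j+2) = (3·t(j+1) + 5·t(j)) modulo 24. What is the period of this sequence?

12

Computing terms: t(1) = 6; t(2) = 4; t(3) = 18; t(4) = 2; t(5) = 0; t(6) = 10; t(7) = 6; t(8) = 20; t(9) = 18; t(10) = 10; t(11) = 0; t(12) = 2; t(13) = 6; t(14) = 4.
Since (t(13), t(14)) = (t(1), t(2)) = (6, 4) (two consecutive terms determine the rest), the sequence is periodic with period 12.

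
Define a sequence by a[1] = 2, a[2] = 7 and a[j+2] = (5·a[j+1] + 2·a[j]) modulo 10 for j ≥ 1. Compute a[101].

Computing terms: a[1] = 2; a[2] = 7; a[3] = 9; a[4] = 9; a[5] = 3; a[6] = 3; a[7] = 1; a[8] = 1; a[9] = 7; a[10] = 7; a[11] = 9.
Since (a[10], a[11]) = (a[2], a[3]) = (7, 9) (two consecutive terms determine the rest), the sequence is eventually periodic: after a pre-period of length 1 it cycles with period 8.
For j ≥ 2, a[j] depends only on (j - 2) mod 8. (101 - 2) mod 8 = 3, so a[101] = a[5] = 3.

3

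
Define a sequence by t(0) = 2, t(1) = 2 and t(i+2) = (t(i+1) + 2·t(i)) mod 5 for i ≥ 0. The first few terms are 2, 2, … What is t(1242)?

Listing terms: t(0) = 2; t(1) = 2; t(2) = 1; t(3) = 0; t(4) = 2; t(5) = 2.
Since (t(4), t(5)) = (t(0), t(1)) = (2, 2) (two consecutive terms determine the rest), the sequence is periodic with period 4.
(1242 - 0) mod 4 = 2, so t(1242) = t(2) = 1.

1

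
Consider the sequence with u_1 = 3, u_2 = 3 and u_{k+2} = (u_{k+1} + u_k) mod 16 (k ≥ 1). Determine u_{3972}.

0

u_1 = 3; u_2 = 3; u_3 = 6; u_4 = 9; u_5 = 15; u_6 = 8; u_7 = 7; u_8 = 15; u_9 = 6; u_{10} = 5; u_{11} = 11; u_{12} = 0; u_{13} = 11; u_{14} = 11; u_{15} = 6; u_{16} = 1; u_{17} = 7; u_{18} = 8; u_{19} = 15; u_{20} = 7; u_{21} = 6; u_{22} = 13; u_{23} = 3; u_{24} = 0; u_{25} = 3; u_{26} = 3.
Since (u_{25}, u_{26}) = (u_1, u_2) = (3, 3) (two consecutive terms determine the rest), the sequence is periodic with period 24.
So u_{3972} = u_{1 + ((3972-1) mod 24)} = u_{12} = 0.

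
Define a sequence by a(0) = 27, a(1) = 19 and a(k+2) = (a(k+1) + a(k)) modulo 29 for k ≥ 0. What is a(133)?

28

We have a(0) = 27; a(1) = 19; a(2) = 17; a(3) = 7; a(4) = 24; a(5) = 2; a(6) = 26; a(7) = 28; a(8) = 25; a(9) = 24; a(10) = 20; a(11) = 15; a(12) = 6; a(13) = 21; a(14) = 27; a(15) = 19.
The sequence repeats with period 14.
(133 - 0) mod 14 = 7, so a(133) = a(7) = 28.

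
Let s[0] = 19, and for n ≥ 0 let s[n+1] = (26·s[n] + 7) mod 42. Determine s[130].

31

s[0] = 19,  s[1] = 39,  s[2] = 13,  s[3] = 9,  s[4] = 31,  s[5] = 15,  s[6] = 19.
Since s[6] = s[0] = 19, the sequence is periodic with period 6.
(130 - 0) mod 6 = 4, so s[130] = s[4] = 31.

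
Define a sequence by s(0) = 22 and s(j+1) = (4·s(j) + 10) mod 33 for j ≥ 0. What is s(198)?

1

Computing terms: s(0) = 22; s(1) = 32; s(2) = 6; s(3) = 1; s(4) = 14; s(5) = 0; s(6) = 10; s(7) = 17; s(8) = 12; s(9) = 25; s(10) = 11; s(11) = 21; s(12) = 28; s(13) = 23; s(14) = 3; s(15) = 22.
The sequence repeats with period 15.
So s(198) = s(0 + ((198-0) mod 15)) = s(3) = 1.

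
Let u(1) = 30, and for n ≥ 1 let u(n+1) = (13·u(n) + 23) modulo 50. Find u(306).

Computing terms: u(1) = 30, u(2) = 13, u(3) = 42, u(4) = 19, u(5) = 20, u(6) = 33, u(7) = 2, u(8) = 49, u(9) = 10, u(10) = 3, u(11) = 12, u(12) = 29, u(13) = 0, u(14) = 23, u(15) = 22, u(16) = 9, u(17) = 40, u(18) = 43, u(19) = 32, u(20) = 39, u(21) = 30.
The sequence repeats with period 20.
So u(306) = u(1 + ((306-1) mod 20)) = u(6) = 33.

33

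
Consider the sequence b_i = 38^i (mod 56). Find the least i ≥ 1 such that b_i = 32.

b_0 = 1,  b_1 = 38,  b_2 = 44,  b_3 = 48,  b_4 = 32,  b_5 = 40,  b_6 = 8,  b_7 = 24,  b_8 = 16,  b_9 = 48.
Since b_9 = b_3 = 48, the sequence is eventually periodic: after a pre-period of length 3 it cycles with period 6.
The value 32 first appears (with i ≥ 1) at b_4.

4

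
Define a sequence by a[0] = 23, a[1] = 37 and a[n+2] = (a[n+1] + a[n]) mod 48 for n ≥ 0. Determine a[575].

14

a[0] = 23,  a[1] = 37,  a[2] = 12,  a[3] = 1,  a[4] = 13,  a[5] = 14,  a[6] = 27,  a[7] = 41,  a[8] = 20,  a[9] = 13,  a[10] = 33,  a[11] = 46,  a[12] = 31,  a[13] = 29,  a[14] = 12,  a[15] = 41,  a[16] = 5,  a[17] = 46,  a[18] = 3,  a[19] = 1,  a[20] = 4,  a[21] = 5,  a[22] = 9,  a[23] = 14,  a[24] = 23,  a[25] = 37.
Since (a[24], a[25]) = (a[0], a[1]) = (23, 37) (two consecutive terms determine the rest), the sequence is periodic with period 24.
(575 - 0) mod 24 = 23, so a[575] = a[23] = 14.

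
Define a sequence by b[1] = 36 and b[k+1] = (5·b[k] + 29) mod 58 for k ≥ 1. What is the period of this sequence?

Listing terms: b[1] = 36; b[2] = 35; b[3] = 30; b[4] = 5; b[5] = 54; b[6] = 9; b[7] = 16; b[8] = 51; b[9] = 52; b[10] = 57; b[11] = 24; b[12] = 33; b[13] = 20; b[14] = 13; b[15] = 36.
Since b[15] = b[1] = 36, the sequence is periodic with period 14.

14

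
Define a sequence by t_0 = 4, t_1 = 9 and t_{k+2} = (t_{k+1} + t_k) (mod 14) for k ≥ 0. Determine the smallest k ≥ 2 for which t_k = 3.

We have t_0 = 4, t_1 = 9, t_2 = 13, t_3 = 8, t_4 = 7, t_5 = 1, t_6 = 8, t_7 = 9, t_8 = 3, t_9 = 12, t_{10} = 1, t_{11} = 13, t_{12} = 0, t_{13} = 13, t_{14} = 13, t_{15} = 12, t_{16} = 11, t_{17} = 9, t_{18} = 6, t_{19} = 1, t_{20} = 7, t_{21} = 8, t_{22} = 1, t_{23} = 9, t_{24} = 10, t_{25} = 5, t_{26} = 1, t_{27} = 6, t_{28} = 7, t_{29} = 13, t_{30} = 6, t_{31} = 5, t_{32} = 11, t_{33} = 2, t_{34} = 13, t_{35} = 1, t_{36} = 0, t_{37} = 1, t_{38} = 1, t_{39} = 2, t_{40} = 3, t_{41} = 5, t_{42} = 8, t_{43} = 13, t_{44} = 7, t_{45} = 6, t_{46} = 13, t_{47} = 5, t_{48} = 4, t_{49} = 9.
The sequence repeats with period 48.
The value 3 first appears (with k ≥ 2) at t_8.

8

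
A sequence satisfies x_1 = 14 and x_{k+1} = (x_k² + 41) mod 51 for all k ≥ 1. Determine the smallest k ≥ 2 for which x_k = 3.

4

Listing terms: x_1 = 14, x_2 = 33, x_3 = 8, x_4 = 3, x_5 = 50, x_6 = 42, x_7 = 20, x_8 = 33.
Since x_8 = x_2 = 33, the sequence is eventually periodic: after a pre-period of length 1 it cycles with period 6.
The value 3 first appears (with k ≥ 2) at x_4.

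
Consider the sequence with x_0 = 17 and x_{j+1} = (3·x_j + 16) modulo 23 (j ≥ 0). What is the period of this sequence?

11

Listing terms: x_0 = 17; x_1 = 21; x_2 = 10; x_3 = 0; x_4 = 16; x_5 = 18; x_6 = 1; x_7 = 19; x_8 = 4; x_9 = 5; x_{10} = 8; x_{11} = 17.
The sequence repeats with period 11.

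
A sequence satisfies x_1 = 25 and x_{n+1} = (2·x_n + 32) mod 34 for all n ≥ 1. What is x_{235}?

x_1 = 25; x_2 = 14; x_3 = 26; x_4 = 16; x_5 = 30; x_6 = 24; x_7 = 12; x_8 = 22; x_9 = 8; x_{10} = 14.
Since x_{10} = x_2 = 14, the sequence is eventually periodic: after a pre-period of length 1 it cycles with period 8.
For n ≥ 2, x_n depends only on (n - 2) mod 8. (235 - 2) mod 8 = 1, so x_{235} = x_3 = 26.

26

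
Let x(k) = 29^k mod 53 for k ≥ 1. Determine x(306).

36

x(1) = 29, x(2) = 46, x(3) = 9, x(4) = 49, x(5) = 43, x(6) = 28, x(7) = 17, x(8) = 16, x(9) = 40, x(10) = 47, x(11) = 38, x(12) = 42, x(13) = 52, x(14) = 24, x(15) = 7, x(16) = 44, x(17) = 4, x(18) = 10, x(19) = 25, x(20) = 36, x(21) = 37, x(22) = 13, x(23) = 6, x(24) = 15, x(25) = 11, x(26) = 1, x(27) = 29.
Since x(27) = x(1) = 29, the sequence is periodic with period 26.
So x(306) = x(1 + ((306-1) mod 26)) = x(20) = 36.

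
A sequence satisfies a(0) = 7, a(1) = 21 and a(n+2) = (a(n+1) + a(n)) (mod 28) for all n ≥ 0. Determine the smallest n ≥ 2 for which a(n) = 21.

We have a(0) = 7,  a(1) = 21,  a(2) = 0,  a(3) = 21,  a(4) = 21,  a(5) = 14,  a(6) = 7,  a(7) = 21.
Since (a(6), a(7)) = (a(0), a(1)) = (7, 21) (two consecutive terms determine the rest), the sequence is periodic with period 6.
The value 21 first appears (with n ≥ 2) at a(3).

3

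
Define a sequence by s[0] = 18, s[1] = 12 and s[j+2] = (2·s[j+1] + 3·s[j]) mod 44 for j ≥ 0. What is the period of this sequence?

10

We have s[0] = 18,  s[1] = 12,  s[2] = 34,  s[3] = 16,  s[4] = 2,  s[5] = 8,  s[6] = 22,  s[7] = 24,  s[8] = 26,  s[9] = 36,  s[10] = 18,  s[11] = 12.
The sequence repeats with period 10.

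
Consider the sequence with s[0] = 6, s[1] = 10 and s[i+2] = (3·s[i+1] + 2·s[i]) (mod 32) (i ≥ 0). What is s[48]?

10

s[0] = 6; s[1] = 10; s[2] = 10; s[3] = 18; s[4] = 10; s[5] = 2; s[6] = 26; s[7] = 18; s[8] = 10.
Since (s[7], s[8]) = (s[3], s[4]) = (18, 10) (two consecutive terms determine the rest), the sequence is eventually periodic: after a pre-period of length 3 it cycles with period 4.
For i ≥ 3, s[i] depends only on (i - 3) mod 4. (48 - 3) mod 4 = 1, so s[48] = s[4] = 10.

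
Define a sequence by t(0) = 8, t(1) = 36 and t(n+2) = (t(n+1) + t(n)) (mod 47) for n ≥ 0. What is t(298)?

43

Computing terms: t(0) = 8,  t(1) = 36,  t(2) = 44,  t(3) = 33,  t(4) = 30,  t(5) = 16,  t(6) = 46,  t(7) = 15,  t(8) = 14,  t(9) = 29,  t(10) = 43,  t(11) = 25,  t(12) = 21,  t(13) = 46,  t(14) = 20,  t(15) = 19,  t(16) = 39,  t(17) = 11,  t(18) = 3,  t(19) = 14,  t(20) = 17,  t(21) = 31,  t(22) = 1,  t(23) = 32,  t(24) = 33,  t(25) = 18,  t(26) = 4,  t(27) = 22,  t(28) = 26,  t(29) = 1,  t(30) = 27,  t(31) = 28,  t(32) = 8,  t(33) = 36.
The sequence repeats with period 32.
So t(298) = t(0 + ((298-0) mod 32)) = t(10) = 43.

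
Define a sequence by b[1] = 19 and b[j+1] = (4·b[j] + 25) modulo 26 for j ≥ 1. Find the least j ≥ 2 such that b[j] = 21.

5

b[1] = 19; b[2] = 23; b[3] = 13; b[4] = 25; b[5] = 21; b[6] = 5; b[7] = 19.
Since b[7] = b[1] = 19, the sequence is periodic with period 6.
The value 21 first appears (with j ≥ 2) at b[5].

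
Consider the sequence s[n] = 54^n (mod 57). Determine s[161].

s[0] = 1, s[1] = 54, s[2] = 9, s[3] = 30, s[4] = 24, s[5] = 42, s[6] = 45, s[7] = 36, s[8] = 6, s[9] = 39, s[10] = 54.
Since s[10] = s[1] = 54, the sequence is eventually periodic: after a pre-period of length 1 it cycles with period 9.
For n ≥ 1, s[n] depends only on (n - 1) mod 9. (161 - 1) mod 9 = 7, so s[161] = s[8] = 6.

6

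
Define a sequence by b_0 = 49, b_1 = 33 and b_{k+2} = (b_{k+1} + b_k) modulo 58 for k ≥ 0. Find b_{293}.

42

We have b_0 = 49,  b_1 = 33,  b_2 = 24,  b_3 = 57,  b_4 = 23,  b_5 = 22,  b_6 = 45,  b_7 = 9,  b_8 = 54,  b_9 = 5,  b_{10} = 1,  b_{11} = 6,  b_{12} = 7,  b_{13} = 13,  b_{14} = 20,  b_{15} = 33,  b_{16} = 53,  b_{17} = 28,  b_{18} = 23,  b_{19} = 51,  b_{20} = 16,  b_{21} = 9,  b_{22} = 25,  b_{23} = 34,  b_{24} = 1,  b_{25} = 35,  b_{26} = 36,  b_{27} = 13,  b_{28} = 49,  b_{29} = 4,  b_{30} = 53,  b_{31} = 57,  b_{32} = 52,  b_{33} = 51,  b_{34} = 45,  b_{35} = 38,  b_{36} = 25,  b_{37} = 5,  b_{38} = 30,  b_{39} = 35,  b_{40} = 7,  b_{41} = 42,  b_{42} = 49,  b_{43} = 33.
Since (b_{42}, b_{43}) = (b_0, b_1) = (49, 33) (two consecutive terms determine the rest), the sequence is periodic with period 42.
So b_{293} = b_{0 + ((293-0) mod 42)} = b_{41} = 42.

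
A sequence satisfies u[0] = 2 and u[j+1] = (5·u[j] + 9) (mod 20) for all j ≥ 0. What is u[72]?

Computing terms: u[0] = 2,  u[1] = 19,  u[2] = 4,  u[3] = 9,  u[4] = 14,  u[5] = 19.
Since u[5] = u[1] = 19, the sequence is eventually periodic: after a pre-period of length 1 it cycles with period 4.
For j ≥ 1, u[j] depends only on (j - 1) mod 4. (72 - 1) mod 4 = 3, so u[72] = u[4] = 14.

14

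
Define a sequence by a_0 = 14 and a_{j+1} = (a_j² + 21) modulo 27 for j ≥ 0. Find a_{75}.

Computing terms: a_0 = 14,  a_1 = 1,  a_2 = 22,  a_3 = 19,  a_4 = 4,  a_5 = 10,  a_6 = 13,  a_7 = 1.
Since a_7 = a_1 = 1, the sequence is eventually periodic: after a pre-period of length 1 it cycles with period 6.
For j ≥ 1, a_j depends only on (j - 1) mod 6. (75 - 1) mod 6 = 2, so a_{75} = a_3 = 19.

19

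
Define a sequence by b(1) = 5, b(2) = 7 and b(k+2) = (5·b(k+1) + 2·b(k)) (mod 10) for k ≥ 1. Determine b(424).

Listing terms: b(1) = 5,  b(2) = 7,  b(3) = 5,  b(4) = 9,  b(5) = 5,  b(6) = 3,  b(7) = 5,  b(8) = 1,  b(9) = 5,  b(10) = 7.
The sequence repeats with period 8.
(424 - 1) mod 8 = 7, so b(424) = b(8) = 1.

1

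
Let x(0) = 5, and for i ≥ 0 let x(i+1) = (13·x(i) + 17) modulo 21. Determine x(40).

19

Computing terms: x(0) = 5, x(1) = 19, x(2) = 12, x(3) = 5.
The sequence repeats with period 3.
So x(40) = x(0 + ((40-0) mod 3)) = x(1) = 19.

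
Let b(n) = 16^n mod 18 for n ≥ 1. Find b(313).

We have b(1) = 16; b(2) = 4; b(3) = 10; b(4) = 16.
Since b(4) = b(1) = 16, the sequence is periodic with period 3.
So b(313) = b(1 + ((313-1) mod 3)) = b(1) = 16.

16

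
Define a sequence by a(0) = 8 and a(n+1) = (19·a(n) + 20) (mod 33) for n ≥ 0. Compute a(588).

20

a(0) = 8,  a(1) = 7,  a(2) = 21,  a(3) = 23,  a(4) = 28,  a(5) = 24,  a(6) = 14,  a(7) = 22,  a(8) = 9,  a(9) = 26,  a(10) = 19,  a(11) = 18,  a(12) = 32,  a(13) = 1,  a(14) = 6,  a(15) = 2,  a(16) = 25,  a(17) = 0,  a(18) = 20,  a(19) = 4,  a(20) = 30,  a(21) = 29,  a(22) = 10,  a(23) = 12,  a(24) = 17,  a(25) = 13,  a(26) = 3,  a(27) = 11,  a(28) = 31,  a(29) = 15,  a(30) = 8.
The sequence repeats with period 30.
So a(588) = a(0 + ((588-0) mod 30)) = a(18) = 20.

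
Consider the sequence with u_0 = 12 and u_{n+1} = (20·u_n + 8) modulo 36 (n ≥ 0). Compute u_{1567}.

We have u_0 = 12; u_1 = 32; u_2 = 0; u_3 = 8; u_4 = 24; u_5 = 20; u_6 = 12.
The sequence repeats with period 6.
So u_{1567} = u_{0 + ((1567-0) mod 6)} = u_1 = 32.

32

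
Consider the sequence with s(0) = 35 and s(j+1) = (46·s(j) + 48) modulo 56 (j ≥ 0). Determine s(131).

16

Listing terms: s(0) = 35, s(1) = 34, s(2) = 44, s(3) = 0, s(4) = 48, s(5) = 16, s(6) = 0.
Since s(6) = s(3) = 0, the sequence is eventually periodic: after a pre-period of length 3 it cycles with period 3.
For j ≥ 3, s(j) depends only on (j - 3) mod 3. (131 - 3) mod 3 = 2, so s(131) = s(5) = 16.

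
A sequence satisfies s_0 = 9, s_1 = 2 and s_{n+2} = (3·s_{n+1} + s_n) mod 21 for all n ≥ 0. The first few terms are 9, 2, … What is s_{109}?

17

Listing terms: s_0 = 9, s_1 = 2, s_2 = 15, s_3 = 5, s_4 = 9, s_5 = 11, s_6 = 0, s_7 = 11, s_8 = 12, s_9 = 5, s_{10} = 6, s_{11} = 2, s_{12} = 12, s_{13} = 17, s_{14} = 0, s_{15} = 17, s_{16} = 9, s_{17} = 2.
The sequence repeats with period 16.
(109 - 0) mod 16 = 13, so s_{109} = s_{13} = 17.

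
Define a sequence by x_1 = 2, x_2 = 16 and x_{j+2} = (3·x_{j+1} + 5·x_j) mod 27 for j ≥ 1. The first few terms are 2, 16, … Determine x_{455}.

1

Computing terms: x_1 = 2,  x_2 = 16,  x_3 = 4,  x_4 = 11,  x_5 = 26,  x_6 = 25,  x_7 = 16,  x_8 = 11,  x_9 = 5,  x_{10} = 16,  x_{11} = 19,  x_{12} = 2,  x_{13} = 20,  x_{14} = 16,  x_{15} = 13,  x_{16} = 11,  x_{17} = 17,  x_{18} = 25,  x_{19} = 25,  x_{20} = 11,  x_{21} = 23,  x_{22} = 16,  x_{23} = 1,  x_{24} = 2,  x_{25} = 11,  x_{26} = 16,  x_{27} = 22,  x_{28} = 11,  x_{29} = 8,  x_{30} = 25,  x_{31} = 7,  x_{32} = 11,  x_{33} = 14,  x_{34} = 16,  x_{35} = 10,  x_{36} = 2,  x_{37} = 2,  x_{38} = 16.
The sequence repeats with period 36.
(455 - 1) mod 36 = 22, so x_{455} = x_{23} = 1.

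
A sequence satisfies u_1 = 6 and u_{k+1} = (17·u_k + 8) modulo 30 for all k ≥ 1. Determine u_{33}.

6

u_1 = 6; u_2 = 20; u_3 = 18; u_4 = 14; u_5 = 6.
The sequence repeats with period 4.
(33 - 1) mod 4 = 0, so u_{33} = u_1 = 6.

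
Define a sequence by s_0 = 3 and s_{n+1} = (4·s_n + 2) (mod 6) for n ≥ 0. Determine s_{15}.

0

s_0 = 3,  s_1 = 2,  s_2 = 4,  s_3 = 0,  s_4 = 2.
Since s_4 = s_1 = 2, the sequence is eventually periodic: after a pre-period of length 1 it cycles with period 3.
For n ≥ 1, s_n depends only on (n - 1) mod 3. (15 - 1) mod 3 = 2, so s_{15} = s_3 = 0.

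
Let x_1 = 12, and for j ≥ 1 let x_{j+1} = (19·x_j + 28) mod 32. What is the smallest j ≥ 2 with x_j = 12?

5

Listing terms: x_1 = 12; x_2 = 0; x_3 = 28; x_4 = 16; x_5 = 12.
Since x_5 = x_1 = 12, the sequence is periodic with period 4.
The value 12 next appears (with j ≥ 2) at x_5.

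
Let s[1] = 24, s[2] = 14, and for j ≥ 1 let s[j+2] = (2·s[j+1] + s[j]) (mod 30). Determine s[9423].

Computing terms: s[1] = 24; s[2] = 14; s[3] = 22; s[4] = 28; s[5] = 18; s[6] = 4; s[7] = 26; s[8] = 26; s[9] = 18; s[10] = 2; s[11] = 22; s[12] = 16; s[13] = 24; s[14] = 4; s[15] = 2; s[16] = 8; s[17] = 18; s[18] = 14; s[19] = 16; s[20] = 16; s[21] = 18; s[22] = 22; s[23] = 2; s[24] = 26; s[25] = 24; s[26] = 14.
Since (s[25], s[26]) = (s[1], s[2]) = (24, 14) (two consecutive terms determine the rest), the sequence is periodic with period 24.
So s[9423] = s[1 + ((9423-1) mod 24)] = s[15] = 2.

2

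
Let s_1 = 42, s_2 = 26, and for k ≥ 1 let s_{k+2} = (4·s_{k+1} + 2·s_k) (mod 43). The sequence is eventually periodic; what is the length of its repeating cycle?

21

s_1 = 42, s_2 = 26, s_3 = 16, s_4 = 30, s_5 = 23, s_6 = 23, s_7 = 9, s_8 = 39, s_9 = 2, s_{10} = 0, s_{11} = 4, s_{12} = 16, s_{13} = 29, s_{14} = 19, s_{15} = 5, s_{16} = 15, s_{17} = 27, s_{18} = 9, s_{19} = 4, s_{20} = 34, s_{21} = 15, s_{22} = 42, s_{23} = 26.
Since (s_{22}, s_{23}) = (s_1, s_2) = (42, 26) (two consecutive terms determine the rest), the sequence is periodic with period 21.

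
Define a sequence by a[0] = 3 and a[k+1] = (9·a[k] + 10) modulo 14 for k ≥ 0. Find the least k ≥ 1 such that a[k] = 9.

We have a[0] = 3,  a[1] = 9,  a[2] = 7,  a[3] = 3.
Since a[3] = a[0] = 3, the sequence is periodic with period 3.
The value 9 first appears (with k ≥ 1) at a[1].

1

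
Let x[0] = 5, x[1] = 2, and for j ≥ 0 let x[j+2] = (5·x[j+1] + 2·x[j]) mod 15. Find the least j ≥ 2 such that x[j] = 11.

We have x[0] = 5, x[1] = 2, x[2] = 5, x[3] = 14, x[4] = 5, x[5] = 8, x[6] = 5, x[7] = 11, x[8] = 5, x[9] = 2.
Since (x[8], x[9]) = (x[0], x[1]) = (5, 2) (two consecutive terms determine the rest), the sequence is periodic with period 8.
The value 11 first appears (with j ≥ 2) at x[7].

7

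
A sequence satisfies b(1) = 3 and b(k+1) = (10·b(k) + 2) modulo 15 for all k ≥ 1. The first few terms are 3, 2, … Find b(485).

2

Computing terms: b(1) = 3, b(2) = 2, b(3) = 7, b(4) = 12, b(5) = 2.
Since b(5) = b(2) = 2, the sequence is eventually periodic: after a pre-period of length 1 it cycles with period 3.
For k ≥ 2, b(k) depends only on (k - 2) mod 3. (485 - 2) mod 3 = 0, so b(485) = b(2) = 2.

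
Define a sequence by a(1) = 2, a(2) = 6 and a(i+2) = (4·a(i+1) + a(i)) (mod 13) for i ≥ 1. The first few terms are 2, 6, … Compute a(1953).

We have a(1) = 2, a(2) = 6, a(3) = 0, a(4) = 6, a(5) = 11, a(6) = 11, a(7) = 3, a(8) = 10, a(9) = 4, a(10) = 0, a(11) = 4, a(12) = 3, a(13) = 3, a(14) = 2, a(15) = 11, a(16) = 7, a(17) = 0, a(18) = 7, a(19) = 2, a(20) = 2, a(21) = 10, a(22) = 3, a(23) = 9, a(24) = 0, a(25) = 9, a(26) = 10, a(27) = 10, a(28) = 11, a(29) = 2, a(30) = 6.
Since (a(29), a(30)) = (a(1), a(2)) = (2, 6) (two consecutive terms determine the rest), the sequence is periodic with period 28.
So a(1953) = a(1 + ((1953-1) mod 28)) = a(21) = 10.

10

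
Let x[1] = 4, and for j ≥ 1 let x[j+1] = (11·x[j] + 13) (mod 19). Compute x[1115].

0

x[1] = 4; x[2] = 0; x[3] = 13; x[4] = 4.
Since x[4] = x[1] = 4, the sequence is periodic with period 3.
(1115 - 1) mod 3 = 1, so x[1115] = x[2] = 0.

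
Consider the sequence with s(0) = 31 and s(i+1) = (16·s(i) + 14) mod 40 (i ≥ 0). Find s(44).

22

s(0) = 31, s(1) = 30, s(2) = 14, s(3) = 38, s(4) = 22, s(5) = 6, s(6) = 30.
Since s(6) = s(1) = 30, the sequence is eventually periodic: after a pre-period of length 1 it cycles with period 5.
For i ≥ 1, s(i) depends only on (i - 1) mod 5. (44 - 1) mod 5 = 3, so s(44) = s(4) = 22.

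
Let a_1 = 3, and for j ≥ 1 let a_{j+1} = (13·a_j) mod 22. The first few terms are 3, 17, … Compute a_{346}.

19

a_1 = 3,  a_2 = 17,  a_3 = 1,  a_4 = 13,  a_5 = 15,  a_6 = 19,  a_7 = 5,  a_8 = 21,  a_9 = 9,  a_{10} = 7,  a_{11} = 3.
Since a_{11} = a_1 = 3, the sequence is periodic with period 10.
So a_{346} = a_{1 + ((346-1) mod 10)} = a_6 = 19.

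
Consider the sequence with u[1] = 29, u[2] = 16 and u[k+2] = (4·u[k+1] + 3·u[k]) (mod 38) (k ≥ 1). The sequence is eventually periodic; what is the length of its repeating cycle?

Computing terms: u[1] = 29; u[2] = 16; u[3] = 37; u[4] = 6; u[5] = 21; u[6] = 26; u[7] = 15; u[8] = 24; u[9] = 27; u[10] = 28; u[11] = 3; u[12] = 20; u[13] = 13; u[14] = 36; u[15] = 31; u[16] = 4; u[17] = 33; u[18] = 30; u[19] = 29; u[20] = 16.
Since (u[19], u[20]) = (u[1], u[2]) = (29, 16) (two consecutive terms determine the rest), the sequence is periodic with period 18.

18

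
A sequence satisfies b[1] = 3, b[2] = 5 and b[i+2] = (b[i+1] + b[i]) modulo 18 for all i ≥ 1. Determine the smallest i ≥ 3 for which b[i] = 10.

b[1] = 3; b[2] = 5; b[3] = 8; b[4] = 13; b[5] = 3; b[6] = 16; b[7] = 1; b[8] = 17; b[9] = 0; b[10] = 17; b[11] = 17; b[12] = 16; b[13] = 15; b[14] = 13; b[15] = 10; b[16] = 5; b[17] = 15; b[18] = 2; b[19] = 17; b[20] = 1; b[21] = 0; b[22] = 1; b[23] = 1; b[24] = 2; b[25] = 3; b[26] = 5.
Since (b[25], b[26]) = (b[1], b[2]) = (3, 5) (two consecutive terms determine the rest), the sequence is periodic with period 24.
The value 10 first appears (with i ≥ 3) at b[15].

15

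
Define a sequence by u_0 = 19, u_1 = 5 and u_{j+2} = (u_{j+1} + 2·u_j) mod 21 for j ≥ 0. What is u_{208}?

Listing terms: u_0 = 19; u_1 = 5; u_2 = 1; u_3 = 11; u_4 = 13; u_5 = 14; u_6 = 19; u_7 = 5.
The sequence repeats with period 6.
So u_{208} = u_{0 + ((208-0) mod 6)} = u_4 = 13.

13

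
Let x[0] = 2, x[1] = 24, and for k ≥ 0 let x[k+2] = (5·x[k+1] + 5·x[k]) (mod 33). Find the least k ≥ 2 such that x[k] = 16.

Listing terms: x[0] = 2, x[1] = 24, x[2] = 31, x[3] = 11, x[4] = 12, x[5] = 16, x[6] = 8, x[7] = 21, x[8] = 13, x[9] = 5, x[10] = 24, x[11] = 13, x[12] = 20, x[13] = 0, x[14] = 1, x[15] = 5, x[16] = 30, x[17] = 10, x[18] = 2, x[19] = 27, x[20] = 13, x[21] = 2, x[22] = 9, x[23] = 22, x[24] = 23, x[25] = 27, x[26] = 19, x[27] = 32, x[28] = 24, x[29] = 16, x[30] = 2, x[31] = 24.
Since (x[30], x[31]) = (x[0], x[1]) = (2, 24) (two consecutive terms determine the rest), the sequence is periodic with period 30.
The value 16 first appears (with k ≥ 2) at x[5].

5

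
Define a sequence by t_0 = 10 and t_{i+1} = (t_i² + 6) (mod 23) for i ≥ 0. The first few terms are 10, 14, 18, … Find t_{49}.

t_0 = 10; t_1 = 14; t_2 = 18; t_3 = 8; t_4 = 1; t_5 = 7; t_6 = 9; t_7 = 18.
Since t_7 = t_2 = 18, the sequence is eventually periodic: after a pre-period of length 2 it cycles with period 5.
For i ≥ 2, t_i depends only on (i - 2) mod 5. (49 - 2) mod 5 = 2, so t_{49} = t_4 = 1.

1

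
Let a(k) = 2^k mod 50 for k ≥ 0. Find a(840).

26

Listing terms: a(0) = 1; a(1) = 2; a(2) = 4; a(3) = 8; a(4) = 16; a(5) = 32; a(6) = 14; a(7) = 28; a(8) = 6; a(9) = 12; a(10) = 24; a(11) = 48; a(12) = 46; a(13) = 42; a(14) = 34; a(15) = 18; a(16) = 36; a(17) = 22; a(18) = 44; a(19) = 38; a(20) = 26; a(21) = 2.
Since a(21) = a(1) = 2, the sequence is eventually periodic: after a pre-period of length 1 it cycles with period 20.
For k ≥ 1, a(k) depends only on (k - 1) mod 20. (840 - 1) mod 20 = 19, so a(840) = a(20) = 26.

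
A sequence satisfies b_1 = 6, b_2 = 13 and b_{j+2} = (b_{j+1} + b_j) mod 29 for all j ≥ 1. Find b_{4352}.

Computing terms: b_1 = 6,  b_2 = 13,  b_3 = 19,  b_4 = 3,  b_5 = 22,  b_6 = 25,  b_7 = 18,  b_8 = 14,  b_9 = 3,  b_{10} = 17,  b_{11} = 20,  b_{12} = 8,  b_{13} = 28,  b_{14} = 7,  b_{15} = 6,  b_{16} = 13.
Since (b_{15}, b_{16}) = (b_1, b_2) = (6, 13) (two consecutive terms determine the rest), the sequence is periodic with period 14.
So b_{4352} = b_{1 + ((4352-1) mod 14)} = b_{12} = 8.

8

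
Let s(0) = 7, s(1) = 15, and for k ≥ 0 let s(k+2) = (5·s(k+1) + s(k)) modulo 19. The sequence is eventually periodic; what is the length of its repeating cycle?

40

We have s(0) = 7, s(1) = 15, s(2) = 6, s(3) = 7, s(4) = 3, s(5) = 3, s(6) = 18, s(7) = 17, s(8) = 8, s(9) = 0, s(10) = 8, s(11) = 2, s(12) = 18, s(13) = 16, s(14) = 3, s(15) = 12, s(16) = 6, s(17) = 4, s(18) = 7, s(19) = 1, s(20) = 12, s(21) = 4, s(22) = 13, s(23) = 12, s(24) = 16, s(25) = 16, s(26) = 1, s(27) = 2, s(28) = 11, s(29) = 0, s(30) = 11, s(31) = 17, s(32) = 1, s(33) = 3, s(34) = 16, s(35) = 7, s(36) = 13, s(37) = 15, s(38) = 12, s(39) = 18, s(40) = 7, s(41) = 15.
The sequence repeats with period 40.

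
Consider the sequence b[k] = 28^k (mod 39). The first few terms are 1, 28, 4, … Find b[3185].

b[0] = 1; b[1] = 28; b[2] = 4; b[3] = 34; b[4] = 16; b[5] = 19; b[6] = 25; b[7] = 37; b[8] = 22; b[9] = 31; b[10] = 10; b[11] = 7; b[12] = 1.
The sequence repeats with period 12.
(3185 - 0) mod 12 = 5, so b[3185] = b[5] = 19.

19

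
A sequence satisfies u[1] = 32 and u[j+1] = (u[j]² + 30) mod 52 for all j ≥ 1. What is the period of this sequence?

6

We have u[1] = 32,  u[2] = 14,  u[3] = 18,  u[4] = 42,  u[5] = 26,  u[6] = 30,  u[7] = 46,  u[8] = 14.
Since u[8] = u[2] = 14, the sequence is eventually periodic: after a pre-period of length 1 it cycles with period 6.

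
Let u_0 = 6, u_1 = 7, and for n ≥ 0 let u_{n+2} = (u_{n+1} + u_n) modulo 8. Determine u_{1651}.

3

We have u_0 = 6; u_1 = 7; u_2 = 5; u_3 = 4; u_4 = 1; u_5 = 5; u_6 = 6; u_7 = 3; u_8 = 1; u_9 = 4; u_{10} = 5; u_{11} = 1; u_{12} = 6; u_{13} = 7.
The sequence repeats with period 12.
So u_{1651} = u_{0 + ((1651-0) mod 12)} = u_7 = 3.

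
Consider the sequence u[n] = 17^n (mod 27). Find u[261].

26

We have u[0] = 1,  u[1] = 17,  u[2] = 19,  u[3] = 26,  u[4] = 10,  u[5] = 8,  u[6] = 1.
The sequence repeats with period 6.
(261 - 0) mod 6 = 3, so u[261] = u[3] = 26.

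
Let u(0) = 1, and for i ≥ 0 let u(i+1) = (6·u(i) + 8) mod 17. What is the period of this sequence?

We have u(0) = 1, u(1) = 14, u(2) = 7, u(3) = 16, u(4) = 2, u(5) = 3, u(6) = 9, u(7) = 11, u(8) = 6, u(9) = 10, u(10) = 0, u(11) = 8, u(12) = 5, u(13) = 4, u(14) = 15, u(15) = 13, u(16) = 1.
The sequence repeats with period 16.

16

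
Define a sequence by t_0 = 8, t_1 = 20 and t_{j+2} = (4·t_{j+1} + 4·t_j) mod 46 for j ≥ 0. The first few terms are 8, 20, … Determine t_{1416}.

Listing terms: t_0 = 8, t_1 = 20, t_2 = 20, t_3 = 22, t_4 = 30, t_5 = 24, t_6 = 32, t_7 = 40, t_8 = 12, t_9 = 24, t_{10} = 6, t_{11} = 28, t_{12} = 44, t_{13} = 12, t_{14} = 40, t_{15} = 24, t_{16} = 26, t_{17} = 16, t_{18} = 30, t_{19} = 0, t_{20} = 28, t_{21} = 20, t_{22} = 8, t_{23} = 20.
The sequence repeats with period 22.
(1416 - 0) mod 22 = 8, so t_{1416} = t_8 = 12.

12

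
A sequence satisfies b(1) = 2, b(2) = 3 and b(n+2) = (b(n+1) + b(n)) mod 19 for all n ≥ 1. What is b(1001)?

5

We have b(1) = 2,  b(2) = 3,  b(3) = 5,  b(4) = 8,  b(5) = 13,  b(6) = 2,  b(7) = 15,  b(8) = 17,  b(9) = 13,  b(10) = 11,  b(11) = 5,  b(12) = 16,  b(13) = 2,  b(14) = 18,  b(15) = 1,  b(16) = 0,  b(17) = 1,  b(18) = 1,  b(19) = 2,  b(20) = 3.
Since (b(19), b(20)) = (b(1), b(2)) = (2, 3) (two consecutive terms determine the rest), the sequence is periodic with period 18.
So b(1001) = b(1 + ((1001-1) mod 18)) = b(11) = 5.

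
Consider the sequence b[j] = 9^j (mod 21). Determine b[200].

Listing terms: b[0] = 1, b[1] = 9, b[2] = 18, b[3] = 15, b[4] = 9.
Since b[4] = b[1] = 9, the sequence is eventually periodic: after a pre-period of length 1 it cycles with period 3.
For j ≥ 1, b[j] depends only on (j - 1) mod 3. (200 - 1) mod 3 = 1, so b[200] = b[2] = 18.

18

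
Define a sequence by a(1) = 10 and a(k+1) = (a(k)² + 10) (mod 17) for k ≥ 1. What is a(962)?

We have a(1) = 10; a(2) = 8; a(3) = 6; a(4) = 12; a(5) = 1; a(6) = 11; a(7) = 12.
Since a(7) = a(4) = 12, the sequence is eventually periodic: after a pre-period of length 3 it cycles with period 3.
For k ≥ 4, a(k) depends only on (k - 4) mod 3. (962 - 4) mod 3 = 1, so a(962) = a(5) = 1.

1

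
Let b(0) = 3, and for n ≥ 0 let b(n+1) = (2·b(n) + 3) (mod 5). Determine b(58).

Computing terms: b(0) = 3, b(1) = 4, b(2) = 1, b(3) = 0, b(4) = 3.
Since b(4) = b(0) = 3, the sequence is periodic with period 4.
(58 - 0) mod 4 = 2, so b(58) = b(2) = 1.

1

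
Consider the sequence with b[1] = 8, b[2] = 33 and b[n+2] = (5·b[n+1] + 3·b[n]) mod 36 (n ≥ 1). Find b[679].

Computing terms: b[1] = 8; b[2] = 33; b[3] = 9; b[4] = 0; b[5] = 27; b[6] = 27; b[7] = 0; b[8] = 9; b[9] = 9; b[10] = 0.
Since (b[9], b[10]) = (b[3], b[4]) = (9, 0) (two consecutive terms determine the rest), the sequence is eventually periodic: after a pre-period of length 2 it cycles with period 6.
For n ≥ 3, b[n] depends only on (n - 3) mod 6. (679 - 3) mod 6 = 4, so b[679] = b[7] = 0.

0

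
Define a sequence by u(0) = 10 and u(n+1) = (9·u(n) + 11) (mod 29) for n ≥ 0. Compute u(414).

u(0) = 10; u(1) = 14; u(2) = 21; u(3) = 26; u(4) = 13; u(5) = 12; u(6) = 3; u(7) = 9; u(8) = 5; u(9) = 27; u(10) = 22; u(11) = 6; u(12) = 7; u(13) = 16; u(14) = 10.
Since u(14) = u(0) = 10, the sequence is periodic with period 14.
So u(414) = u(0 + ((414-0) mod 14)) = u(8) = 5.

5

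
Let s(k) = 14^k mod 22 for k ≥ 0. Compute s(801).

14

Listing terms: s(0) = 1; s(1) = 14; s(2) = 20; s(3) = 16; s(4) = 4; s(5) = 12; s(6) = 14.
Since s(6) = s(1) = 14, the sequence is eventually periodic: after a pre-period of length 1 it cycles with period 5.
For k ≥ 1, s(k) depends only on (k - 1) mod 5. (801 - 1) mod 5 = 0, so s(801) = s(1) = 14.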